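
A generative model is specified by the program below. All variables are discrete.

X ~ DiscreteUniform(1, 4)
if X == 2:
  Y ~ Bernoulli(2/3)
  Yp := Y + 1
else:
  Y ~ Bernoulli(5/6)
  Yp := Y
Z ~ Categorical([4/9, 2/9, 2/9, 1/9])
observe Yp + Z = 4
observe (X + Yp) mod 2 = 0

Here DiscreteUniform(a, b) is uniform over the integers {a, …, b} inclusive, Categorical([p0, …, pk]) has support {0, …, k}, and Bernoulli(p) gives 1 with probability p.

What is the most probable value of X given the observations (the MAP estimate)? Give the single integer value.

argmax_v P(X = v | obs) = 2

Enumerate traces; 3 have nonzero weight after conditioning:
  (X=1, Y=1, Z=3) weight 5/216
  (X=2, Y=1, Z=2) weight 1/27
  (X=3, Y=1, Z=3) weight 5/216
Group by X:
  weight(X=1) = 5/216
  weight(X=2) = 1/27
  weight(X=3) = 5/216
Total weight = 5/216 + 1/27 + 5/216 = 1/12
P(X=1 | obs) = 5/216 / 1/12 = 5/18
P(X=2 | obs) = 1/27 / 1/12 = 4/9
P(X=3 | obs) = 5/216 / 1/12 = 5/18
argmax = 2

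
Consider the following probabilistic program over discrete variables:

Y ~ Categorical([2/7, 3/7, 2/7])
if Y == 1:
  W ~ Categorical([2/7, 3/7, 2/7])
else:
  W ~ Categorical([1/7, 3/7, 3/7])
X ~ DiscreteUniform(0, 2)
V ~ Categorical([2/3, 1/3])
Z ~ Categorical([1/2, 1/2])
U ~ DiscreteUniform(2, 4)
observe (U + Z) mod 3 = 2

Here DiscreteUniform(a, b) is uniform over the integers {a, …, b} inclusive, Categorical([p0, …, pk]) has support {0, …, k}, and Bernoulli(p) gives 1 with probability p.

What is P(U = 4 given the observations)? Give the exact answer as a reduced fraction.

P(U = 4 | obs) = 1/2

Enumerate traces; 108 have nonzero weight after conditioning:
  (Y=0, W=0, X=0, V=0, Z=0, U=2) weight 2/1323
  (Y=0, W=0, X=0, V=0, Z=1, U=4) weight 2/1323
  (Y=0, W=0, X=0, V=1, Z=0, U=2) weight 1/1323
  (Y=0, W=0, X=0, V=1, Z=1, U=4) weight 1/1323
  (Y=0, W=0, X=1, V=0, Z=0, U=2) weight 2/1323
  (Y=0, W=0, X=1, V=0, Z=1, U=4) weight 2/1323
  (Y=0, W=0, X=1, V=1, Z=0, U=2) weight 1/1323
  (Y=0, W=0, X=1, V=1, Z=1, U=4) weight 1/1323
  … 100 more
Group by U:
  weight(U=2) = 1/6
  weight(U=4) = 1/6
Total weight = 1/6 + 1/6 = 1/3
P(U=2 | obs) = 1/6 / 1/3 = 1/2
P(U=4 | obs) = 1/6 / 1/3 = 1/2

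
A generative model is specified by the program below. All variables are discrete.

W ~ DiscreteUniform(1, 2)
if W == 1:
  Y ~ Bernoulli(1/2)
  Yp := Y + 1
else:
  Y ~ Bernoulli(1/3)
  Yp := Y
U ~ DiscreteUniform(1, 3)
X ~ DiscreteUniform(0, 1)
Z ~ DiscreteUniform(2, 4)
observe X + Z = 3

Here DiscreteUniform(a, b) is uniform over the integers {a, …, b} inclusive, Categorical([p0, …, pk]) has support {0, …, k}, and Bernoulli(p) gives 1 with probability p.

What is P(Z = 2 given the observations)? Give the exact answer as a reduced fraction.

P(Z = 2 | obs) = 1/2

Enumerate traces; 24 have nonzero weight after conditioning:
  (W=1, Y=0, U=1, X=0, Z=3) weight 1/72
  (W=1, Y=0, U=1, X=1, Z=2) weight 1/72
  (W=1, Y=0, U=2, X=0, Z=3) weight 1/72
  (W=1, Y=0, U=2, X=1, Z=2) weight 1/72
  (W=1, Y=0, U=3, X=0, Z=3) weight 1/72
  (W=1, Y=0, U=3, X=1, Z=2) weight 1/72
  (W=1, Y=1, U=1, X=0, Z=3) weight 1/72
  (W=1, Y=1, U=1, X=1, Z=2) weight 1/72
  … 16 more
Group by Z:
  weight(Z=2) = 1/6
  weight(Z=3) = 1/6
Total weight = 1/6 + 1/6 = 1/3
P(Z=2 | obs) = 1/6 / 1/3 = 1/2
P(Z=3 | obs) = 1/6 / 1/3 = 1/2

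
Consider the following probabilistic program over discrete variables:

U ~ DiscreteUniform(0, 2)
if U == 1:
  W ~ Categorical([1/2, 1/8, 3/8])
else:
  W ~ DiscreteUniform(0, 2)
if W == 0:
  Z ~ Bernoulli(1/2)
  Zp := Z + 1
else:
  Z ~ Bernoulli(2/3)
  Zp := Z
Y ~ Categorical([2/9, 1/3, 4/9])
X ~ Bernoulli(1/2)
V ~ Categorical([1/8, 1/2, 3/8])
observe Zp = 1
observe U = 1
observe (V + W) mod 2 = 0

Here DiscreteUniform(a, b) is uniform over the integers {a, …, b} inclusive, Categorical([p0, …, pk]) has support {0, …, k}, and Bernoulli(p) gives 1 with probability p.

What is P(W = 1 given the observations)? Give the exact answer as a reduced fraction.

P(W = 1 | obs) = 1/7

Enumerate traces; 30 have nonzero weight after conditioning:
  (U=1, W=0, Z=0, Y=0, X=0, V=0) weight 1/864
  (U=1, W=0, Z=0, Y=0, X=0, V=2) weight 1/288
  (U=1, W=0, Z=0, Y=0, X=1, V=0) weight 1/864
  (U=1, W=0, Z=0, Y=0, X=1, V=2) weight 1/288
  (U=1, W=0, Z=0, Y=1, X=0, V=0) weight 1/576
  (U=1, W=0, Z=0, Y=1, X=0, V=2) weight 1/192
  (U=1, W=0, Z=0, Y=1, X=1, V=0) weight 1/576
  (U=1, W=0, Z=0, Y=1, X=1, V=2) weight 1/192
  (U=1, W=1, Z=1, Y=0, X=0, V=1) weight 1/648
  (U=1, W=2, Z=1, Y=0, X=0, V=0) weight 1/864
  … 20 more
Group by W:
  weight(W=0) = 1/24
  weight(W=1) = 1/72
  weight(W=2) = 1/24
Total weight = 1/24 + 1/72 + 1/24 = 7/72
P(W=0 | obs) = 1/24 / 7/72 = 3/7
P(W=1 | obs) = 1/72 / 7/72 = 1/7
P(W=2 | obs) = 1/24 / 7/72 = 3/7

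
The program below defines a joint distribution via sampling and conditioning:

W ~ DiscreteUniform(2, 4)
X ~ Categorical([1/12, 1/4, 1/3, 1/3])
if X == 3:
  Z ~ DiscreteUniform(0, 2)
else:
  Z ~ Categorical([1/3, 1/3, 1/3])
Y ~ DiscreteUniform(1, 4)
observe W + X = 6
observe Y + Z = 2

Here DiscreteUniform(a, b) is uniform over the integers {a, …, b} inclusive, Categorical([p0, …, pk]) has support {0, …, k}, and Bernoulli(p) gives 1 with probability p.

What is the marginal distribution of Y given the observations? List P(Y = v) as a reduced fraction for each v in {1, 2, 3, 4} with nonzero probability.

Enumerate traces; 4 have nonzero weight after conditioning:
  (W=3, X=3, Z=0, Y=2) weight 1/108
  (W=3, X=3, Z=1, Y=1) weight 1/108
  (W=4, X=2, Z=0, Y=2) weight 1/108
  (W=4, X=2, Z=1, Y=1) weight 1/108
Group by Y:
  weight(Y=1) = 1/54
  weight(Y=2) = 1/54
Total weight = 1/54 + 1/54 = 1/27
P(Y=1 | obs) = 1/54 / 1/27 = 1/2
P(Y=2 | obs) = 1/54 / 1/27 = 1/2

P(Y=1) = 1/2, P(Y=2) = 1/2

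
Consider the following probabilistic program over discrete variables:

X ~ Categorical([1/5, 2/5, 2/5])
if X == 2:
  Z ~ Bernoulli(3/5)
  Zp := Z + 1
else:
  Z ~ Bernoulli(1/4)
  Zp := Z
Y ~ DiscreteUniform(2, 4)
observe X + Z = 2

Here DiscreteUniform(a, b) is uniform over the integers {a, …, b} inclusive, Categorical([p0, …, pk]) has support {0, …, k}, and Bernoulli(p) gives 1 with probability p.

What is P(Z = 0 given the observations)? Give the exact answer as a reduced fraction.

P(Z = 0 | obs) = 8/13

Enumerate traces; 6 have nonzero weight after conditioning:
  (X=1, Z=1, Y=2) weight 1/30
  (X=1, Z=1, Y=3) weight 1/30
  (X=1, Z=1, Y=4) weight 1/30
  (X=2, Z=0, Y=2) weight 4/75
  (X=2, Z=0, Y=3) weight 4/75
  (X=2, Z=0, Y=4) weight 4/75
Group by Z:
  weight(Z=0) = 4/25
  weight(Z=1) = 1/10
Total weight = 4/25 + 1/10 = 13/50
P(Z=0 | obs) = 4/25 / 13/50 = 8/13
P(Z=1 | obs) = 1/10 / 13/50 = 5/13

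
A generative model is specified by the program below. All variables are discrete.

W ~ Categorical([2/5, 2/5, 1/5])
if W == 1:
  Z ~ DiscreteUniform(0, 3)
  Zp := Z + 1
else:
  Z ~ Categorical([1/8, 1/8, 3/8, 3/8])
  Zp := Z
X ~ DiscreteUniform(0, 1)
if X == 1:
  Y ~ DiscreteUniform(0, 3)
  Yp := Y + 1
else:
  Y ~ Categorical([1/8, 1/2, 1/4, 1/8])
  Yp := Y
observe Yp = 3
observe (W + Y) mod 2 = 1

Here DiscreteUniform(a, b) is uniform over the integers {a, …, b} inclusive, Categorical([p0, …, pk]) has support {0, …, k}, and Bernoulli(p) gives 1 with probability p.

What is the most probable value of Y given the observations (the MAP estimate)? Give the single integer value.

Enumerate traces; 12 have nonzero weight after conditioning:
  (W=0, Z=0, X=0, Y=3) weight 1/320
  (W=0, Z=1, X=0, Y=3) weight 1/320
  (W=0, Z=2, X=0, Y=3) weight 3/320
  (W=0, Z=3, X=0, Y=3) weight 3/320
  (W=1, Z=0, X=1, Y=2) weight 1/80
  (W=1, Z=1, X=1, Y=2) weight 1/80
  (W=1, Z=2, X=1, Y=2) weight 1/80
  (W=1, Z=3, X=1, Y=2) weight 1/80
  … 4 more
Group by Y:
  weight(Y=2) = 1/20
  weight(Y=3) = 3/80
Total weight = 1/20 + 3/80 = 7/80
P(Y=2 | obs) = 1/20 / 7/80 = 4/7
P(Y=3 | obs) = 3/80 / 7/80 = 3/7
argmax = 2

argmax_v P(Y = v | obs) = 2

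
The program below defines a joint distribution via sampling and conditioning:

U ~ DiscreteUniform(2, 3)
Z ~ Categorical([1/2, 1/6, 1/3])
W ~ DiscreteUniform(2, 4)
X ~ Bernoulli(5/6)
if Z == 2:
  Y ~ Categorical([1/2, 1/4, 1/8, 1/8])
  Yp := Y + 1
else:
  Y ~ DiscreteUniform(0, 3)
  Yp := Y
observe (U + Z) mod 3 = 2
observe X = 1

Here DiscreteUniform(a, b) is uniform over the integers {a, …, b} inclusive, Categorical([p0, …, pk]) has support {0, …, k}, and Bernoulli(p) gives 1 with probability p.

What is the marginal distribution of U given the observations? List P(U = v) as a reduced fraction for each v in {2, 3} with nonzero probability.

Enumerate traces; 24 have nonzero weight after conditioning:
  (U=2, Z=0, W=2, X=1, Y=0) weight 5/288
  (U=2, Z=0, W=2, X=1, Y=1) weight 5/288
  (U=2, Z=0, W=2, X=1, Y=2) weight 5/288
  (U=2, Z=0, W=2, X=1, Y=3) weight 5/288
  (U=2, Z=0, W=3, X=1, Y=0) weight 5/288
  (U=2, Z=0, W=3, X=1, Y=1) weight 5/288
  (U=2, Z=0, W=3, X=1, Y=2) weight 5/288
  (U=2, Z=0, W=3, X=1, Y=3) weight 5/288
  (U=3, Z=2, W=2, X=1, Y=0) weight 5/216
  … 15 more
Group by U:
  weight(U=2) = 5/24
  weight(U=3) = 5/36
Total weight = 5/24 + 5/36 = 25/72
P(U=2 | obs) = 5/24 / 25/72 = 3/5
P(U=3 | obs) = 5/36 / 25/72 = 2/5

P(U=2) = 3/5, P(U=3) = 2/5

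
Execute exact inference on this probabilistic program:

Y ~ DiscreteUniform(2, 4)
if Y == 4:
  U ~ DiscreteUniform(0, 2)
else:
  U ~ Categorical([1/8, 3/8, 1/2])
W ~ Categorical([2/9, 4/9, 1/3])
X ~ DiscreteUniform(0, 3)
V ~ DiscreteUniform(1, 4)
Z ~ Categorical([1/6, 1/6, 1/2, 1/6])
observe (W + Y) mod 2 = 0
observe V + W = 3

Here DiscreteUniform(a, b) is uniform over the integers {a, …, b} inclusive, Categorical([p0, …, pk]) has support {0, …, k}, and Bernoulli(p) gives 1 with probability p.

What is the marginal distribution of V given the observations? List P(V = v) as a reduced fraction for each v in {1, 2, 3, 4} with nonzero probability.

P(V=1) = 3/7, P(V=2) = 2/7, P(V=3) = 2/7

Enumerate traces; 240 have nonzero weight after conditioning:
  (Y=2, U=0, W=0, X=0, V=3, Z=0) weight 1/10368
  (Y=2, U=0, W=0, X=0, V=3, Z=1) weight 1/10368
  (Y=2, U=0, W=0, X=0, V=3, Z=2) weight 1/3456
  (Y=2, U=0, W=0, X=0, V=3, Z=3) weight 1/10368
  (Y=2, U=0, W=0, X=1, V=3, Z=0) weight 1/10368
  (Y=2, U=0, W=0, X=1, V=3, Z=1) weight 1/10368
  (Y=2, U=0, W=0, X=1, V=3, Z=2) weight 1/3456
  (Y=2, U=0, W=0, X=1, V=3, Z=3) weight 1/10368
  (Y=2, U=0, W=2, X=0, V=1, Z=0) weight 1/6912
  (Y=3, U=0, W=1, X=0, V=2, Z=0) weight 1/5184
  … 230 more
Group by V:
  weight(V=1) = 1/18
  weight(V=2) = 1/27
  weight(V=3) = 1/27
Total weight = 1/18 + 1/27 + 1/27 = 7/54
P(V=1 | obs) = 1/18 / 7/54 = 3/7
P(V=2 | obs) = 1/27 / 7/54 = 2/7
P(V=3 | obs) = 1/27 / 7/54 = 2/7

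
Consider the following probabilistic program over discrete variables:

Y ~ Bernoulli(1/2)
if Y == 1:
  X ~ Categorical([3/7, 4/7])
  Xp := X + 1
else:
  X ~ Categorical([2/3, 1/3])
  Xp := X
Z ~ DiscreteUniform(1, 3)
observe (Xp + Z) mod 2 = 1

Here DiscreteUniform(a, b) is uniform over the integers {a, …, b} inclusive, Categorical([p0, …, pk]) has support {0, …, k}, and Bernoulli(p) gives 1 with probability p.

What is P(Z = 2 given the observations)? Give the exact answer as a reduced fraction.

Enumerate traces; 6 have nonzero weight after conditioning:
  (Y=0, X=0, Z=1) weight 1/9
  (Y=0, X=0, Z=3) weight 1/9
  (Y=0, X=1, Z=2) weight 1/18
  (Y=1, X=0, Z=2) weight 1/14
  (Y=1, X=1, Z=1) weight 2/21
  (Y=1, X=1, Z=3) weight 2/21
Group by Z:
  weight(Z=1) = 13/63
  weight(Z=2) = 8/63
  weight(Z=3) = 13/63
Total weight = 13/63 + 8/63 + 13/63 = 34/63
P(Z=1 | obs) = 13/63 / 34/63 = 13/34
P(Z=2 | obs) = 8/63 / 34/63 = 4/17
P(Z=3 | obs) = 13/63 / 34/63 = 13/34

P(Z = 2 | obs) = 4/17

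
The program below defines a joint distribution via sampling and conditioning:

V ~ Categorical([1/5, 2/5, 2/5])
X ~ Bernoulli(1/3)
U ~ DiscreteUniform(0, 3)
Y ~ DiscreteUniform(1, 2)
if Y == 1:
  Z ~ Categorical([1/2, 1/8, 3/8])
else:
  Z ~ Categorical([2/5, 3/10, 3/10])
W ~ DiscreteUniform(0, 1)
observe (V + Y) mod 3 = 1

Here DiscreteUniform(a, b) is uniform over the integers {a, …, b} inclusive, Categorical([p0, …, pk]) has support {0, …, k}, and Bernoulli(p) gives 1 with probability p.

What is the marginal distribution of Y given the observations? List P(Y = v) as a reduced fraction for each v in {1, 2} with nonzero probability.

P(Y=1) = 1/3, P(Y=2) = 2/3

Enumerate traces; 96 have nonzero weight after conditioning:
  (V=0, X=0, U=0, Y=1, Z=0, W=0) weight 1/240
  (V=0, X=0, U=0, Y=1, Z=0, W=1) weight 1/240
  (V=0, X=0, U=0, Y=1, Z=1, W=0) weight 1/960
  (V=0, X=0, U=0, Y=1, Z=1, W=1) weight 1/960
  (V=0, X=0, U=0, Y=1, Z=2, W=0) weight 1/320
  (V=0, X=0, U=0, Y=1, Z=2, W=1) weight 1/320
  (V=0, X=0, U=1, Y=1, Z=0, W=0) weight 1/240
  (V=0, X=0, U=1, Y=1, Z=0, W=1) weight 1/240
  (V=2, X=0, U=0, Y=2, Z=0, W=0) weight 1/150
  … 87 more
Group by Y:
  weight(Y=1) = 1/10
  weight(Y=2) = 1/5
Total weight = 1/10 + 1/5 = 3/10
P(Y=1 | obs) = 1/10 / 3/10 = 1/3
P(Y=2 | obs) = 1/5 / 3/10 = 2/3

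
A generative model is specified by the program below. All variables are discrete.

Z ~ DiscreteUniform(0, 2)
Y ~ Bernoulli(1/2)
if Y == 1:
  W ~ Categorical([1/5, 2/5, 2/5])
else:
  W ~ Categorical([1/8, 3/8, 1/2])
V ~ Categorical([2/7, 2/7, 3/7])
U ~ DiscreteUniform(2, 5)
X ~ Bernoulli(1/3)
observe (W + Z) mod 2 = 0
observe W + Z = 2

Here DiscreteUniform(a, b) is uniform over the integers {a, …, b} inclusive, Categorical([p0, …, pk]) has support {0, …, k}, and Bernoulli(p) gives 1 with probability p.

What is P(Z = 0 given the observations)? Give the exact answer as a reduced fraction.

P(Z = 0 | obs) = 9/20

Enumerate traces; 144 have nonzero weight after conditioning:
  (Z=0, Y=0, W=2, V=0, U=2, X=0) weight 1/252
  (Z=0, Y=0, W=2, V=0, U=2, X=1) weight 1/504
  (Z=0, Y=0, W=2, V=0, U=3, X=0) weight 1/252
  (Z=0, Y=0, W=2, V=0, U=3, X=1) weight 1/504
  (Z=0, Y=0, W=2, V=0, U=4, X=0) weight 1/252
  (Z=0, Y=0, W=2, V=0, U=4, X=1) weight 1/504
  (Z=0, Y=0, W=2, V=0, U=5, X=0) weight 1/252
  (Z=0, Y=0, W=2, V=0, U=5, X=1) weight 1/504
  (Z=1, Y=0, W=1, V=0, U=2, X=0) weight 1/336
  (Z=2, Y=0, W=0, V=0, U=2, X=0) weight 1/1008
  … 134 more
Group by Z:
  weight(Z=0) = 3/20
  weight(Z=1) = 31/240
  weight(Z=2) = 13/240
Total weight = 3/20 + 31/240 + 13/240 = 1/3
P(Z=0 | obs) = 3/20 / 1/3 = 9/20
P(Z=1 | obs) = 31/240 / 1/3 = 31/80
P(Z=2 | obs) = 13/240 / 1/3 = 13/80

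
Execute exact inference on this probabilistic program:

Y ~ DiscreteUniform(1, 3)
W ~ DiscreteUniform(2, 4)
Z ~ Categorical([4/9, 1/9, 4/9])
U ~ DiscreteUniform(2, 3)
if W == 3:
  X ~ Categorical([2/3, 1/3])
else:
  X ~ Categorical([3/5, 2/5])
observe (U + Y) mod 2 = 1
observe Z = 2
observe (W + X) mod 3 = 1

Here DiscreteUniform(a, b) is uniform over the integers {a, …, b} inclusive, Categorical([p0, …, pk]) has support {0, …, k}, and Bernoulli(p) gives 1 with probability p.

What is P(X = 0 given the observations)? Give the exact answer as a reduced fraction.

Enumerate traces; 6 have nonzero weight after conditioning:
  (Y=1, W=3, Z=2, U=2, X=1) weight 2/243
  (Y=1, W=4, Z=2, U=2, X=0) weight 2/135
  (Y=2, W=3, Z=2, U=3, X=1) weight 2/243
  (Y=2, W=4, Z=2, U=3, X=0) weight 2/135
  (Y=3, W=3, Z=2, U=2, X=1) weight 2/243
  (Y=3, W=4, Z=2, U=2, X=0) weight 2/135
Group by X:
  weight(X=0) = 2/45
  weight(X=1) = 2/81
Total weight = 2/45 + 2/81 = 28/405
P(X=0 | obs) = 2/45 / 28/405 = 9/14
P(X=1 | obs) = 2/81 / 28/405 = 5/14

P(X = 0 | obs) = 9/14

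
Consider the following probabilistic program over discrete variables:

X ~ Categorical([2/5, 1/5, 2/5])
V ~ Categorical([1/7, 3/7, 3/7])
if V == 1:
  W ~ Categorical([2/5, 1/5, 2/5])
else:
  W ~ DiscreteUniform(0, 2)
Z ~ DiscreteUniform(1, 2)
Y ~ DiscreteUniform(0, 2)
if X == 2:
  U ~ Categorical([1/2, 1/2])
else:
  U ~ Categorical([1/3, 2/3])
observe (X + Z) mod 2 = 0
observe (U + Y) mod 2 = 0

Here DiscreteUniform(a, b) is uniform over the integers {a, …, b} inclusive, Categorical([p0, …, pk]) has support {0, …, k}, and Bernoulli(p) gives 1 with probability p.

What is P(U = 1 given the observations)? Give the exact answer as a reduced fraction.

P(U = 1 | obs) = 3/7

Enumerate traces; 81 have nonzero weight after conditioning:
  (X=0, V=0, W=0, Z=2, Y=0, U=0) weight 1/945
  (X=0, V=0, W=0, Z=2, Y=1, U=1) weight 2/945
  (X=0, V=0, W=0, Z=2, Y=2, U=0) weight 1/945
  (X=0, V=0, W=1, Z=2, Y=0, U=0) weight 1/945
  (X=0, V=0, W=1, Z=2, Y=1, U=1) weight 2/945
  (X=0, V=0, W=1, Z=2, Y=2, U=0) weight 1/945
  (X=0, V=0, W=2, Z=2, Y=0, U=0) weight 1/945
  (X=0, V=0, W=2, Z=2, Y=1, U=1) weight 2/945
  … 73 more
Group by U:
  weight(U=0) = 2/15
  weight(U=1) = 1/10
Total weight = 2/15 + 1/10 = 7/30
P(U=0 | obs) = 2/15 / 7/30 = 4/7
P(U=1 | obs) = 1/10 / 7/30 = 3/7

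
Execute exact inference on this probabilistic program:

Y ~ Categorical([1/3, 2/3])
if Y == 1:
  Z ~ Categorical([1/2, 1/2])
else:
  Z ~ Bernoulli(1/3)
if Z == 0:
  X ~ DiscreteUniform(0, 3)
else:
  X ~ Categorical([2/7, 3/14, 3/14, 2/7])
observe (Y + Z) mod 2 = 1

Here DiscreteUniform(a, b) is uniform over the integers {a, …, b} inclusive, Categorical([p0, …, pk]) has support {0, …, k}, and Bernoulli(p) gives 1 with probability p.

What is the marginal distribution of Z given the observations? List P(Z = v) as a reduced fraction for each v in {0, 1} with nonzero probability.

P(Z=0) = 3/4, P(Z=1) = 1/4

Enumerate traces; 8 have nonzero weight after conditioning:
  (Y=0, Z=1, X=0) weight 2/63
  (Y=0, Z=1, X=1) weight 1/42
  (Y=0, Z=1, X=2) weight 1/42
  (Y=0, Z=1, X=3) weight 2/63
  (Y=1, Z=0, X=0) weight 1/12
  (Y=1, Z=0, X=1) weight 1/12
  (Y=1, Z=0, X=2) weight 1/12
  (Y=1, Z=0, X=3) weight 1/12
Group by Z:
  weight(Z=0) = 1/3
  weight(Z=1) = 1/9
Total weight = 1/3 + 1/9 = 4/9
P(Z=0 | obs) = 1/3 / 4/9 = 3/4
P(Z=1 | obs) = 1/9 / 4/9 = 1/4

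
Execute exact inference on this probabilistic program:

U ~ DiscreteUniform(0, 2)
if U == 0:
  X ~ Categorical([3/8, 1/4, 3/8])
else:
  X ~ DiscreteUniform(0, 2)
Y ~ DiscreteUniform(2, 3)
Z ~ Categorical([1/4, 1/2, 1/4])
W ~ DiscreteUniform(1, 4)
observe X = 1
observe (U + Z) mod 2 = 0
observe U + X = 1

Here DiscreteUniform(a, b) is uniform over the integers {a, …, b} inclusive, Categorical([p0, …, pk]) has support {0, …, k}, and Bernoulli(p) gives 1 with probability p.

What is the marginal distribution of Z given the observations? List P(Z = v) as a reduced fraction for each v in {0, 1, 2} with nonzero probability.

P(Z=0) = 1/2, P(Z=2) = 1/2

Enumerate traces; 16 have nonzero weight after conditioning:
  (U=0, X=1, Y=2, Z=0, W=1) weight 1/384
  (U=0, X=1, Y=2, Z=0, W=2) weight 1/384
  (U=0, X=1, Y=2, Z=0, W=3) weight 1/384
  (U=0, X=1, Y=2, Z=0, W=4) weight 1/384
  (U=0, X=1, Y=2, Z=2, W=1) weight 1/384
  (U=0, X=1, Y=2, Z=2, W=2) weight 1/384
  (U=0, X=1, Y=2, Z=2, W=3) weight 1/384
  (U=0, X=1, Y=2, Z=2, W=4) weight 1/384
  … 8 more
Group by Z:
  weight(Z=0) = 1/48
  weight(Z=2) = 1/48
Total weight = 1/48 + 1/48 = 1/24
P(Z=0 | obs) = 1/48 / 1/24 = 1/2
P(Z=2 | obs) = 1/48 / 1/24 = 1/2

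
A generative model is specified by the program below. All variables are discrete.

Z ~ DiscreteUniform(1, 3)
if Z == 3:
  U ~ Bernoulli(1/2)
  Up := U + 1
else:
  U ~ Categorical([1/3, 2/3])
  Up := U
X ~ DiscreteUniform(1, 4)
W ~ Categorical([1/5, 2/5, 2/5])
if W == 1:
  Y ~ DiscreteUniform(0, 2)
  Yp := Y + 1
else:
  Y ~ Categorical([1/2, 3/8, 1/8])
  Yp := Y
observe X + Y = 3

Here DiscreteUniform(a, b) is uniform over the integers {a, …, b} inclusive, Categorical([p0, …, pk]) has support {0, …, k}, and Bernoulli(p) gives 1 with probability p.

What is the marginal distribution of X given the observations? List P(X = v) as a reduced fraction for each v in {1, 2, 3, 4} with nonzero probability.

P(X=1) = 5/24, P(X=2) = 43/120, P(X=3) = 13/30

Enumerate traces; 54 have nonzero weight after conditioning:
  (Z=1, U=0, X=1, W=0, Y=2) weight 1/1440
  (Z=1, U=0, X=1, W=1, Y=2) weight 1/270
  (Z=1, U=0, X=1, W=2, Y=2) weight 1/720
  (Z=1, U=0, X=2, W=0, Y=1) weight 1/480
  (Z=1, U=0, X=2, W=1, Y=1) weight 1/270
  (Z=1, U=0, X=2, W=2, Y=1) weight 1/240
  (Z=1, U=0, X=3, W=0, Y=0) weight 1/360
  (Z=1, U=0, X=3, W=1, Y=0) weight 1/270
  … 46 more
Group by X:
  weight(X=1) = 5/96
  weight(X=2) = 43/480
  weight(X=3) = 13/120
Total weight = 5/96 + 43/480 + 13/120 = 1/4
P(X=1 | obs) = 5/96 / 1/4 = 5/24
P(X=2 | obs) = 43/480 / 1/4 = 43/120
P(X=3 | obs) = 13/120 / 1/4 = 13/30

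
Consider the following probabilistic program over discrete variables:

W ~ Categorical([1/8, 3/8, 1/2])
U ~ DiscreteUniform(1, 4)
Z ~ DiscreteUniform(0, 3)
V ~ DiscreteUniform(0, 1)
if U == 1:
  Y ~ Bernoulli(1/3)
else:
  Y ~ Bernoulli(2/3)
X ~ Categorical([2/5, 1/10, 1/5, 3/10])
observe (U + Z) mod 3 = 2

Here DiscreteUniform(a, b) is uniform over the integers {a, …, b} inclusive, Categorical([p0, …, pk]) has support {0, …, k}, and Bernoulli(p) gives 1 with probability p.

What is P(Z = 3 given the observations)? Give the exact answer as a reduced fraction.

Enumerate traces; 240 have nonzero weight after conditioning:
  (W=0, U=1, Z=1, V=0, Y=0, X=0) weight 1/960
  (W=0, U=1, Z=1, V=0, Y=0, X=1) weight 1/3840
  (W=0, U=1, Z=1, V=0, Y=0, X=2) weight 1/1920
  (W=0, U=1, Z=1, V=0, Y=0, X=3) weight 1/1280
  (W=0, U=1, Z=1, V=0, Y=1, X=0) weight 1/1920
  (W=0, U=1, Z=1, V=0, Y=1, X=1) weight 1/7680
  (W=0, U=1, Z=1, V=0, Y=1, X=2) weight 1/3840
  (W=0, U=1, Z=1, V=0, Y=1, X=3) weight 1/2560
  (W=0, U=2, Z=0, V=0, Y=0, X=0) weight 1/1920
  (W=0, U=2, Z=3, V=0, Y=0, X=0) weight 1/1920
  … 230 more
Group by Z:
  weight(Z=0) = 1/16
  weight(Z=1) = 1/8
  weight(Z=2) = 1/16
  weight(Z=3) = 1/16
Total weight = 1/16 + 1/8 + 1/16 + 1/16 = 5/16
P(Z=0 | obs) = 1/16 / 5/16 = 1/5
P(Z=1 | obs) = 1/8 / 5/16 = 2/5
P(Z=2 | obs) = 1/16 / 5/16 = 1/5
P(Z=3 | obs) = 1/16 / 5/16 = 1/5

P(Z = 3 | obs) = 1/5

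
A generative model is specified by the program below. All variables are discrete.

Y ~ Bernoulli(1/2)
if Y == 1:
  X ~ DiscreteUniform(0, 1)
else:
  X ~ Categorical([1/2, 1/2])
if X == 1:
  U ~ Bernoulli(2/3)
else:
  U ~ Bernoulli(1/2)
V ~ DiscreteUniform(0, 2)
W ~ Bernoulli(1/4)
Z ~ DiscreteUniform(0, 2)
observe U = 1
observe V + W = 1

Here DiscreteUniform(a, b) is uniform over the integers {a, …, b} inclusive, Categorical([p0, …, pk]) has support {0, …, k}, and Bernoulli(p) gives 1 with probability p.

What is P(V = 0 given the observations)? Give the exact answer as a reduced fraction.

P(V = 0 | obs) = 1/4

Enumerate traces; 24 have nonzero weight after conditioning:
  (Y=0, X=0, U=1, V=0, W=1, Z=0) weight 1/288
  (Y=0, X=0, U=1, V=0, W=1, Z=1) weight 1/288
  (Y=0, X=0, U=1, V=0, W=1, Z=2) weight 1/288
  (Y=0, X=0, U=1, V=1, W=0, Z=0) weight 1/96
  (Y=0, X=0, U=1, V=1, W=0, Z=1) weight 1/96
  (Y=0, X=0, U=1, V=1, W=0, Z=2) weight 1/96
  (Y=0, X=1, U=1, V=0, W=1, Z=0) weight 1/216
  (Y=0, X=1, U=1, V=0, W=1, Z=1) weight 1/216
  … 16 more
Group by V:
  weight(V=0) = 7/144
  weight(V=1) = 7/48
Total weight = 7/144 + 7/48 = 7/36
P(V=0 | obs) = 7/144 / 7/36 = 1/4
P(V=1 | obs) = 7/48 / 7/36 = 3/4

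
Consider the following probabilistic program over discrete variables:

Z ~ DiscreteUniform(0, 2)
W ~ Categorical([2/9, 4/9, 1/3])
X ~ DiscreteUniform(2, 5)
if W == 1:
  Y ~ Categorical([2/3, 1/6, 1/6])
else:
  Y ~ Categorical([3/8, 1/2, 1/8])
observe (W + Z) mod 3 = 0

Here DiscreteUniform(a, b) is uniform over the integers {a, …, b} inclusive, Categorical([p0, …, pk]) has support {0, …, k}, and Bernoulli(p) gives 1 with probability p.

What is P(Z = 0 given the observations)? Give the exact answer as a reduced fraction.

P(Z = 0 | obs) = 2/9

Enumerate traces; 36 have nonzero weight after conditioning:
  (Z=0, W=0, X=2, Y=0) weight 1/144
  (Z=0, W=0, X=2, Y=1) weight 1/108
  (Z=0, W=0, X=2, Y=2) weight 1/432
  (Z=0, W=0, X=3, Y=0) weight 1/144
  (Z=0, W=0, X=3, Y=1) weight 1/108
  (Z=0, W=0, X=3, Y=2) weight 1/432
  (Z=0, W=0, X=4, Y=0) weight 1/144
  (Z=0, W=0, X=4, Y=1) weight 1/108
  (Z=1, W=2, X=2, Y=0) weight 1/96
  (Z=2, W=1, X=2, Y=0) weight 2/81
  … 26 more
Group by Z:
  weight(Z=0) = 2/27
  weight(Z=1) = 1/9
  weight(Z=2) = 4/27
Total weight = 2/27 + 1/9 + 4/27 = 1/3
P(Z=0 | obs) = 2/27 / 1/3 = 2/9
P(Z=1 | obs) = 1/9 / 1/3 = 1/3
P(Z=2 | obs) = 4/27 / 1/3 = 4/9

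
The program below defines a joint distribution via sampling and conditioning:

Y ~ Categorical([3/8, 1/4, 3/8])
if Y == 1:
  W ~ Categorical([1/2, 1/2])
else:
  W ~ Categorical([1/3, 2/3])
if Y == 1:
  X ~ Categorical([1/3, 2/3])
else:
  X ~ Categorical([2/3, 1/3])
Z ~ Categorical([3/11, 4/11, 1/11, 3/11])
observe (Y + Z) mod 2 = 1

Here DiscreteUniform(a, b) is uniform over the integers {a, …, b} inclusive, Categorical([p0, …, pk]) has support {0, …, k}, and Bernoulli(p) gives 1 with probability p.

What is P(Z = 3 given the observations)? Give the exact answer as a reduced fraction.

Enumerate traces; 24 have nonzero weight after conditioning:
  (Y=0, W=0, X=0, Z=1) weight 1/33
  (Y=0, W=0, X=0, Z=3) weight 1/44
  (Y=0, W=0, X=1, Z=1) weight 1/66
  (Y=0, W=0, X=1, Z=3) weight 1/88
  (Y=0, W=1, X=0, Z=1) weight 2/33
  (Y=0, W=1, X=0, Z=3) weight 1/22
  (Y=0, W=1, X=1, Z=1) weight 1/33
  (Y=0, W=1, X=1, Z=3) weight 1/44
  (Y=1, W=0, X=0, Z=0) weight 1/88
  (Y=1, W=0, X=0, Z=2) weight 1/264
  … 14 more
Group by Z:
  weight(Z=0) = 3/44
  weight(Z=1) = 3/11
  weight(Z=2) = 1/44
  weight(Z=3) = 9/44
Total weight = 3/44 + 3/11 + 1/44 + 9/44 = 25/44
P(Z=0 | obs) = 3/44 / 25/44 = 3/25
P(Z=1 | obs) = 3/11 / 25/44 = 12/25
P(Z=2 | obs) = 1/44 / 25/44 = 1/25
P(Z=3 | obs) = 9/44 / 25/44 = 9/25

P(Z = 3 | obs) = 9/25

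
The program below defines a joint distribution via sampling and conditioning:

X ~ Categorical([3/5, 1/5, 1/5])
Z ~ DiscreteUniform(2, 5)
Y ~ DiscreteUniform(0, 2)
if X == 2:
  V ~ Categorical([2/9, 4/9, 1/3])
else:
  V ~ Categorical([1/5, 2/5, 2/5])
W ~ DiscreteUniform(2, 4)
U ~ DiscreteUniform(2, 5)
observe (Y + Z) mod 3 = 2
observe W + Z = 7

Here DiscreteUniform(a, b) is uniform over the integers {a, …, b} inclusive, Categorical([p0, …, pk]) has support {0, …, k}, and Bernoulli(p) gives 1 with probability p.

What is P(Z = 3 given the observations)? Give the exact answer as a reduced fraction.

P(Z = 3 | obs) = 1/3

Enumerate traces; 108 have nonzero weight after conditioning:
  (X=0, Z=3, Y=2, V=0, W=4, U=2) weight 1/1200
  (X=0, Z=3, Y=2, V=0, W=4, U=3) weight 1/1200
  (X=0, Z=3, Y=2, V=0, W=4, U=4) weight 1/1200
  (X=0, Z=3, Y=2, V=0, W=4, U=5) weight 1/1200
  (X=0, Z=3, Y=2, V=1, W=4, U=2) weight 1/600
  (X=0, Z=3, Y=2, V=1, W=4, U=3) weight 1/600
  (X=0, Z=3, Y=2, V=1, W=4, U=4) weight 1/600
  (X=0, Z=3, Y=2, V=1, W=4, U=5) weight 1/600
  (X=0, Z=4, Y=1, V=0, W=3, U=2) weight 1/1200
  (X=0, Z=5, Y=0, V=0, W=2, U=2) weight 1/1200
  … 98 more
Group by Z:
  weight(Z=3) = 1/36
  weight(Z=4) = 1/36
  weight(Z=5) = 1/36
Total weight = 1/36 + 1/36 + 1/36 = 1/12
P(Z=3 | obs) = 1/36 / 1/12 = 1/3
P(Z=4 | obs) = 1/36 / 1/12 = 1/3
P(Z=5 | obs) = 1/36 / 1/12 = 1/3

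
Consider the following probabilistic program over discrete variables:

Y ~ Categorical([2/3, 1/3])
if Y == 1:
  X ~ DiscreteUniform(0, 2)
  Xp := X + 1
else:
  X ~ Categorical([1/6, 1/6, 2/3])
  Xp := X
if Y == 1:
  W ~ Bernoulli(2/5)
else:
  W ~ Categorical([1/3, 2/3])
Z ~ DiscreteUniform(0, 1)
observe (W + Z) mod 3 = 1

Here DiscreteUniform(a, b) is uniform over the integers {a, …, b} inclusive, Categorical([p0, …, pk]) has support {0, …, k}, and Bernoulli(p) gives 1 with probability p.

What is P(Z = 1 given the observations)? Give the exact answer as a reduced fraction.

P(Z = 1 | obs) = 19/45

Enumerate traces; 12 have nonzero weight after conditioning:
  (Y=0, X=0, W=0, Z=1) weight 1/54
  (Y=0, X=0, W=1, Z=0) weight 1/27
  (Y=0, X=1, W=0, Z=1) weight 1/54
  (Y=0, X=1, W=1, Z=0) weight 1/27
  (Y=0, X=2, W=0, Z=1) weight 2/27
  (Y=0, X=2, W=1, Z=0) weight 4/27
  (Y=1, X=0, W=0, Z=1) weight 1/30
  (Y=1, X=0, W=1, Z=0) weight 1/45
  … 4 more
Group by Z:
  weight(Z=0) = 13/45
  weight(Z=1) = 19/90
Total weight = 13/45 + 19/90 = 1/2
P(Z=0 | obs) = 13/45 / 1/2 = 26/45
P(Z=1 | obs) = 19/90 / 1/2 = 19/45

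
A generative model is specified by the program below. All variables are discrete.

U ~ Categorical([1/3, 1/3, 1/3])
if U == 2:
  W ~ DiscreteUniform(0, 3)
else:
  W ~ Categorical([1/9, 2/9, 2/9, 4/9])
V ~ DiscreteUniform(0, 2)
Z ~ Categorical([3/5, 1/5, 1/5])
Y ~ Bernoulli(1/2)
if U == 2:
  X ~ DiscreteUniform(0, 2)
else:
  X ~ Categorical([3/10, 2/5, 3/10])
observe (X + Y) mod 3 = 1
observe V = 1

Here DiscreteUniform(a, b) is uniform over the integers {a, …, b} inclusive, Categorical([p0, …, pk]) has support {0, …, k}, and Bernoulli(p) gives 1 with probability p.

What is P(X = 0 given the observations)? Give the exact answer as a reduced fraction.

P(X = 0 | obs) = 14/31

Enumerate traces; 72 have nonzero weight after conditioning:
  (U=0, W=0, V=1, Z=0, Y=0, X=1) weight 1/675
  (U=0, W=0, V=1, Z=0, Y=1, X=0) weight 1/900
  (U=0, W=0, V=1, Z=1, Y=0, X=1) weight 1/2025
  (U=0, W=0, V=1, Z=1, Y=1, X=0) weight 1/2700
  (U=0, W=0, V=1, Z=2, Y=0, X=1) weight 1/2025
  (U=0, W=0, V=1, Z=2, Y=1, X=0) weight 1/2700
  (U=0, W=1, V=1, Z=0, Y=0, X=1) weight 2/675
  (U=0, W=1, V=1, Z=0, Y=1, X=0) weight 1/450
  … 64 more
Group by X:
  weight(X=0) = 7/135
  weight(X=1) = 17/270
Total weight = 7/135 + 17/270 = 31/270
P(X=0 | obs) = 7/135 / 31/270 = 14/31
P(X=1 | obs) = 17/270 / 31/270 = 17/31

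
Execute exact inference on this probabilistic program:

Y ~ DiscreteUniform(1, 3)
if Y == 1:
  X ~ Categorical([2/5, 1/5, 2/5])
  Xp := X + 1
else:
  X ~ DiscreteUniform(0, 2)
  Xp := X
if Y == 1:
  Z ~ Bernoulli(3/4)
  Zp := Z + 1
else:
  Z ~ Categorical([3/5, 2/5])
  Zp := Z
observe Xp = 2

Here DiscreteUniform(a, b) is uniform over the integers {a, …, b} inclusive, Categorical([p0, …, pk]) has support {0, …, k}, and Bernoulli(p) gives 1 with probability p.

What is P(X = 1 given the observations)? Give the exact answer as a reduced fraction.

Enumerate traces; 6 have nonzero weight after conditioning:
  (Y=1, X=1, Z=0) weight 1/60
  (Y=1, X=1, Z=1) weight 1/20
  (Y=2, X=2, Z=0) weight 1/15
  (Y=2, X=2, Z=1) weight 2/45
  (Y=3, X=2, Z=0) weight 1/15
  (Y=3, X=2, Z=1) weight 2/45
Group by X:
  weight(X=1) = 1/15
  weight(X=2) = 2/9
Total weight = 1/15 + 2/9 = 13/45
P(X=1 | obs) = 1/15 / 13/45 = 3/13
P(X=2 | obs) = 2/9 / 13/45 = 10/13

P(X = 1 | obs) = 3/13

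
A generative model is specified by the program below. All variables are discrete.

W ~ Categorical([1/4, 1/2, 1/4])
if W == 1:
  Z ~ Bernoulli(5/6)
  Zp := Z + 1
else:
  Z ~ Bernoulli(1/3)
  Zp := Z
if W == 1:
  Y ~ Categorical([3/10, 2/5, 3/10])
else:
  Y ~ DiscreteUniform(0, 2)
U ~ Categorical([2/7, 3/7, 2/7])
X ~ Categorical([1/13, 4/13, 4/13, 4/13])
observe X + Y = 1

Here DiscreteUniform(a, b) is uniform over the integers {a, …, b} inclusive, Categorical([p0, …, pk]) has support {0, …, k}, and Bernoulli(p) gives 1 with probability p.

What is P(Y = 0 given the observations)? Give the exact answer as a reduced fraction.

Enumerate traces; 36 have nonzero weight after conditioning:
  (W=0, Z=0, Y=0, U=0, X=1) weight 4/819
  (W=0, Z=0, Y=0, U=1, X=1) weight 2/273
  (W=0, Z=0, Y=0, U=2, X=1) weight 4/819
  (W=0, Z=0, Y=1, U=0, X=0) weight 1/819
  (W=0, Z=0, Y=1, U=1, X=0) weight 1/546
  (W=0, Z=0, Y=1, U=2, X=0) weight 1/819
  (W=0, Z=1, Y=0, U=0, X=1) weight 2/819
  (W=0, Z=1, Y=0, U=1, X=1) weight 1/273
  … 28 more
Group by Y:
  weight(Y=0) = 19/195
  weight(Y=1) = 11/390
Total weight = 19/195 + 11/390 = 49/390
P(Y=0 | obs) = 19/195 / 49/390 = 38/49
P(Y=1 | obs) = 11/390 / 49/390 = 11/49

P(Y = 0 | obs) = 38/49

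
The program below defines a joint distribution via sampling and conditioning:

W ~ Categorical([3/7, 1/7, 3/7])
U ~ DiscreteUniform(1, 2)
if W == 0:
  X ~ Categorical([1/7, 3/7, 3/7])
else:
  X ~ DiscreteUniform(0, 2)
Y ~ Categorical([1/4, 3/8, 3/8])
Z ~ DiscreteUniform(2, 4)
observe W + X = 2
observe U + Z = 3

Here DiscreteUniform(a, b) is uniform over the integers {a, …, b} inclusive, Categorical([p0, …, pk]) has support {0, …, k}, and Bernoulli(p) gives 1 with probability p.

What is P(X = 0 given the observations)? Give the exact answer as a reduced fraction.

Enumerate traces; 9 have nonzero weight after conditioning:
  (W=0, U=1, X=2, Y=0, Z=2) weight 3/392
  (W=0, U=1, X=2, Y=1, Z=2) weight 9/784
  (W=0, U=1, X=2, Y=2, Z=2) weight 9/784
  (W=1, U=1, X=1, Y=0, Z=2) weight 1/504
  (W=1, U=1, X=1, Y=1, Z=2) weight 1/336
  (W=1, U=1, X=1, Y=2, Z=2) weight 1/336
  (W=2, U=1, X=0, Y=0, Z=2) weight 1/168
  (W=2, U=1, X=0, Y=1, Z=2) weight 1/112
  … 1 more
Group by X:
  weight(X=0) = 1/42
  weight(X=1) = 1/126
  weight(X=2) = 3/98
Total weight = 1/42 + 1/126 + 3/98 = 55/882
P(X=0 | obs) = 1/42 / 55/882 = 21/55
P(X=1 | obs) = 1/126 / 55/882 = 7/55
P(X=2 | obs) = 3/98 / 55/882 = 27/55

P(X = 0 | obs) = 21/55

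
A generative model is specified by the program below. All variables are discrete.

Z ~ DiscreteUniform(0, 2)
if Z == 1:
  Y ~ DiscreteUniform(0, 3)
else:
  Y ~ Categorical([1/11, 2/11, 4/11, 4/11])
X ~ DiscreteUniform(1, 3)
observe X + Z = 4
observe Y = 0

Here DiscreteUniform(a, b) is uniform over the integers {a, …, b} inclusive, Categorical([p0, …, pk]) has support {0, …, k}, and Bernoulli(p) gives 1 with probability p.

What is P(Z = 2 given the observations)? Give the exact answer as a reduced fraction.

Enumerate traces; 2 have nonzero weight after conditioning:
  (Z=1, Y=0, X=3) weight 1/36
  (Z=2, Y=0, X=2) weight 1/99
Group by Z:
  weight(Z=1) = 1/36
  weight(Z=2) = 1/99
Total weight = 1/36 + 1/99 = 5/132
P(Z=1 | obs) = 1/36 / 5/132 = 11/15
P(Z=2 | obs) = 1/99 / 5/132 = 4/15

P(Z = 2 | obs) = 4/15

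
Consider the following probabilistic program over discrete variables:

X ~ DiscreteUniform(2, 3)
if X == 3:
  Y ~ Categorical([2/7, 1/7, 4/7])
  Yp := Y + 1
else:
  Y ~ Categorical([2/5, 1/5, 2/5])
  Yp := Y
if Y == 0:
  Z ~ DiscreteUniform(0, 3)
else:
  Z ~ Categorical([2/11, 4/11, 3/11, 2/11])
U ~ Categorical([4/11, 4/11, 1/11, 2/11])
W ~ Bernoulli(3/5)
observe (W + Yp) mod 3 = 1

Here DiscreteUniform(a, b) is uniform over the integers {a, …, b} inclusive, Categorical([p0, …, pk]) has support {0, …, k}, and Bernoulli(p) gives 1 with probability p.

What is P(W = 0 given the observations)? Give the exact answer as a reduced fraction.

P(W = 0 | obs) = 1/4

Enumerate traces; 64 have nonzero weight after conditioning:
  (X=2, Y=0, Z=0, U=0, W=1) weight 3/275
  (X=2, Y=0, Z=0, U=1, W=1) weight 3/275
  (X=2, Y=0, Z=0, U=2, W=1) weight 3/1100
  (X=2, Y=0, Z=0, U=3, W=1) weight 3/550
  (X=2, Y=0, Z=1, U=0, W=1) weight 3/275
  (X=2, Y=0, Z=1, U=1, W=1) weight 3/275
  (X=2, Y=0, Z=1, U=2, W=1) weight 3/1100
  (X=2, Y=0, Z=1, U=3, W=1) weight 3/550
  (X=2, Y=1, Z=0, U=0, W=0) weight 8/3025
  … 55 more
Group by W:
  weight(W=0) = 17/175
  weight(W=1) = 51/175
Total weight = 17/175 + 51/175 = 68/175
P(W=0 | obs) = 17/175 / 68/175 = 1/4
P(W=1 | obs) = 51/175 / 68/175 = 3/4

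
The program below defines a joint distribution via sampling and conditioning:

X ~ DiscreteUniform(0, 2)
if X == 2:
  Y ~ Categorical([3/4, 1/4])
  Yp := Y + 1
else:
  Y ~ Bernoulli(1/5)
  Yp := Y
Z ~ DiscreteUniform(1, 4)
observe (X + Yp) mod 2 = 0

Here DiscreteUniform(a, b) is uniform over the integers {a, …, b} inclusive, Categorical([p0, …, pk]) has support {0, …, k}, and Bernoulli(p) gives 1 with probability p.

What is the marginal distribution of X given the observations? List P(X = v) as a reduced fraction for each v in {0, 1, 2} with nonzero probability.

Enumerate traces; 12 have nonzero weight after conditioning:
  (X=0, Y=0, Z=1) weight 1/15
  (X=0, Y=0, Z=2) weight 1/15
  (X=0, Y=0, Z=3) weight 1/15
  (X=0, Y=0, Z=4) weight 1/15
  (X=1, Y=1, Z=1) weight 1/60
  (X=1, Y=1, Z=2) weight 1/60
  (X=1, Y=1, Z=3) weight 1/60
  (X=1, Y=1, Z=4) weight 1/60
  (X=2, Y=1, Z=1) weight 1/48
  … 3 more
Group by X:
  weight(X=0) = 4/15
  weight(X=1) = 1/15
  weight(X=2) = 1/12
Total weight = 4/15 + 1/15 + 1/12 = 5/12
P(X=0 | obs) = 4/15 / 5/12 = 16/25
P(X=1 | obs) = 1/15 / 5/12 = 4/25
P(X=2 | obs) = 1/12 / 5/12 = 1/5

P(X=0) = 16/25, P(X=1) = 4/25, P(X=2) = 1/5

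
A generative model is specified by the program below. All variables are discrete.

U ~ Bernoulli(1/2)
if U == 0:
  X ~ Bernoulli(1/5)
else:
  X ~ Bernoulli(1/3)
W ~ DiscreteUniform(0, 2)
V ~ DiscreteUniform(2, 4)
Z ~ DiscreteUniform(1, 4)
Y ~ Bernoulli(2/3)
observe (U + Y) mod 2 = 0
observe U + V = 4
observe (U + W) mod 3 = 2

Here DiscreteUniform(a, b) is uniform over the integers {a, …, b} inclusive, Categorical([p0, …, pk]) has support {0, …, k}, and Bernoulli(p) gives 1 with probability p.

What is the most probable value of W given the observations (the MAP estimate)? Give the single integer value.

argmax_v P(W = v | obs) = 1

Enumerate traces; 16 have nonzero weight after conditioning:
  (U=0, X=0, W=2, V=4, Z=1, Y=0) weight 1/270
  (U=0, X=0, W=2, V=4, Z=2, Y=0) weight 1/270
  (U=0, X=0, W=2, V=4, Z=3, Y=0) weight 1/270
  (U=0, X=0, W=2, V=4, Z=4, Y=0) weight 1/270
  (U=0, X=1, W=2, V=4, Z=1, Y=0) weight 1/1080
  (U=0, X=1, W=2, V=4, Z=2, Y=0) weight 1/1080
  (U=0, X=1, W=2, V=4, Z=3, Y=0) weight 1/1080
  (U=0, X=1, W=2, V=4, Z=4, Y=0) weight 1/1080
  (U=1, X=0, W=1, V=3, Z=1, Y=1) weight 1/162
  … 7 more
Group by W:
  weight(W=1) = 1/27
  weight(W=2) = 1/54
Total weight = 1/27 + 1/54 = 1/18
P(W=1 | obs) = 1/27 / 1/18 = 2/3
P(W=2 | obs) = 1/54 / 1/18 = 1/3
argmax = 1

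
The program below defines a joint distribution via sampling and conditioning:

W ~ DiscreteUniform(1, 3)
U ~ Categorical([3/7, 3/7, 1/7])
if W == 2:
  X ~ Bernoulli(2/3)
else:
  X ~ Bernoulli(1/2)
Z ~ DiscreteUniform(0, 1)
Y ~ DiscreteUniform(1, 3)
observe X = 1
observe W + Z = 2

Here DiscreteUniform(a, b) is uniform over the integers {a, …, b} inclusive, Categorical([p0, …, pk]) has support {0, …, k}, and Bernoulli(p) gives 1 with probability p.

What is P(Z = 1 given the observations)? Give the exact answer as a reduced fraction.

Enumerate traces; 18 have nonzero weight after conditioning:
  (W=1, U=0, X=1, Z=1, Y=1) weight 1/84
  (W=1, U=0, X=1, Z=1, Y=2) weight 1/84
  (W=1, U=0, X=1, Z=1, Y=3) weight 1/84
  (W=1, U=1, X=1, Z=1, Y=1) weight 1/84
  (W=1, U=1, X=1, Z=1, Y=2) weight 1/84
  (W=1, U=1, X=1, Z=1, Y=3) weight 1/84
  (W=1, U=2, X=1, Z=1, Y=1) weight 1/252
  (W=1, U=2, X=1, Z=1, Y=2) weight 1/252
  (W=2, U=0, X=1, Z=0, Y=1) weight 1/63
  … 9 more
Group by Z:
  weight(Z=0) = 1/9
  weight(Z=1) = 1/12
Total weight = 1/9 + 1/12 = 7/36
P(Z=0 | obs) = 1/9 / 7/36 = 4/7
P(Z=1 | obs) = 1/12 / 7/36 = 3/7

P(Z = 1 | obs) = 3/7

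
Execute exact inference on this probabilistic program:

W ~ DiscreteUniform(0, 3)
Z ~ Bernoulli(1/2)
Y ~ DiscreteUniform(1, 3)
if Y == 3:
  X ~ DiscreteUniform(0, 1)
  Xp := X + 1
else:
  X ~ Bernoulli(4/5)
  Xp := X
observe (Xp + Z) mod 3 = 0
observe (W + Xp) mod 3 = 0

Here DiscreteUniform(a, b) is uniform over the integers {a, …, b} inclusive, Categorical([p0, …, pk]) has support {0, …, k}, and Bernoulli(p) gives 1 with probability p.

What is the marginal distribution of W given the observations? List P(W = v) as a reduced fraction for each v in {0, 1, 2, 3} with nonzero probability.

P(W=0) = 4/13, P(W=1) = 5/13, P(W=3) = 4/13

Enumerate traces; 5 have nonzero weight after conditioning:
  (W=0, Z=0, Y=1, X=0) weight 1/120
  (W=0, Z=0, Y=2, X=0) weight 1/120
  (W=1, Z=1, Y=3, X=1) weight 1/48
  (W=3, Z=0, Y=1, X=0) weight 1/120
  (W=3, Z=0, Y=2, X=0) weight 1/120
Group by W:
  weight(W=0) = 1/60
  weight(W=1) = 1/48
  weight(W=3) = 1/60
Total weight = 1/60 + 1/48 + 1/60 = 13/240
P(W=0 | obs) = 1/60 / 13/240 = 4/13
P(W=1 | obs) = 1/48 / 13/240 = 5/13
P(W=3 | obs) = 1/60 / 13/240 = 4/13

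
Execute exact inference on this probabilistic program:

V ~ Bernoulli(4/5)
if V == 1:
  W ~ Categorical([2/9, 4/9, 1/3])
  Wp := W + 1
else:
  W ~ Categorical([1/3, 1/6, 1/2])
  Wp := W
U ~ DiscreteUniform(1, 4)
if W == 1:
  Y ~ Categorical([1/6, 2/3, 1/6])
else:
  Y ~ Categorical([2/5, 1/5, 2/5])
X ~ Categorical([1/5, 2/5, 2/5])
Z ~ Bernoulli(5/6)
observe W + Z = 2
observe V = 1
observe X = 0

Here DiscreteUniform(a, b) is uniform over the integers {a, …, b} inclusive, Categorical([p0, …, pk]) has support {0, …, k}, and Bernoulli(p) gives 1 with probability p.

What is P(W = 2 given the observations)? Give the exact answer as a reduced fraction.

P(W = 2 | obs) = 3/23

Enumerate traces; 24 have nonzero weight after conditioning:
  (V=1, W=1, U=1, Y=0, X=0, Z=1) weight 1/405
  (V=1, W=1, U=1, Y=1, X=0, Z=1) weight 4/405
  (V=1, W=1, U=1, Y=2, X=0, Z=1) weight 1/405
  (V=1, W=1, U=2, Y=0, X=0, Z=1) weight 1/405
  (V=1, W=1, U=2, Y=1, X=0, Z=1) weight 4/405
  (V=1, W=1, U=2, Y=2, X=0, Z=1) weight 1/405
  (V=1, W=1, U=3, Y=0, X=0, Z=1) weight 1/405
  (V=1, W=1, U=3, Y=1, X=0, Z=1) weight 4/405
  (V=1, W=2, U=1, Y=0, X=0, Z=0) weight 1/1125
  … 15 more
Group by W:
  weight(W=1) = 8/135
  weight(W=2) = 2/225
Total weight = 8/135 + 2/225 = 46/675
P(W=1 | obs) = 8/135 / 46/675 = 20/23
P(W=2 | obs) = 2/225 / 46/675 = 3/23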